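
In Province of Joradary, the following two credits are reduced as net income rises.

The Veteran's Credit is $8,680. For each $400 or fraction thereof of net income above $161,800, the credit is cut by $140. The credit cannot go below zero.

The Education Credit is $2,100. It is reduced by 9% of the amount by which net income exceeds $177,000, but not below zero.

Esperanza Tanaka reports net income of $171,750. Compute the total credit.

$7,280

Veteran's Credit: income exceeds $161,800 by $9,950, which is 25 full-or-partial $400 increments; reduction = 25 × $140 = $3,500, leaving $5,180.
Education Credit: $171,750 is at or below the $177,000 threshold, so the full $2,100 applies.
Total: $5,180 + $2,100 = $7,280.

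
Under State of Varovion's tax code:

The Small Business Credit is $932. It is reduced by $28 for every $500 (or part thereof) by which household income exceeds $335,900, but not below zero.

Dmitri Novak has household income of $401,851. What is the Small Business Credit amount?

$0

Small Business Credit: income exceeds $335,900 by $65,951 → 132 increments × $28 = $3,696 ≥ base, so the credit is $0.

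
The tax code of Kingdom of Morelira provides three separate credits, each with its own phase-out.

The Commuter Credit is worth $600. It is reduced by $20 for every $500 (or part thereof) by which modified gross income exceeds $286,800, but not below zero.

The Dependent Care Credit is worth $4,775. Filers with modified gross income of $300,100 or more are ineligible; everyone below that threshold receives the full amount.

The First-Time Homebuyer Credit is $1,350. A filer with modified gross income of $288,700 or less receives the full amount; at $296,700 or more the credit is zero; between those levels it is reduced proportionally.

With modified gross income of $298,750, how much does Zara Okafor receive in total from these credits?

$4,895

Commuter Credit: income exceeds $286,800 by $11,950, which is 24 full-or-partial $500 increments; reduction = 24 × $20 = $480, leaving $120.
Dependent Care Credit: $298,750 is below the $300,100 cutoff, so the full $4,775 applies.
First-Time Homebuyer Credit: $298,750 is at or above $296,700, so the credit is $0.
Total: $120 + $4,775 + $0 = $4,895.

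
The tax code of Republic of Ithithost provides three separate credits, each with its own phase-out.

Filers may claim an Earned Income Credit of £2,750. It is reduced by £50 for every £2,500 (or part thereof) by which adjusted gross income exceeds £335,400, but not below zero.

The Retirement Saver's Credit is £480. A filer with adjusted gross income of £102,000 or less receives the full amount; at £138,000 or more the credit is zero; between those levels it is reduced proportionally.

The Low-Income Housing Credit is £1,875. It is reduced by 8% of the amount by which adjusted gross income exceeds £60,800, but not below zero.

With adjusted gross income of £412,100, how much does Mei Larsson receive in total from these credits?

£1,200

Earned Income Credit: income exceeds £335,400 by £76,700, which is 31 full-or-partial £2,500 increments; reduction = 31 × £50 = £1,550, leaving £1,200.
Retirement Saver's Credit: £412,100 is at or above £138,000, so the credit is £0.
Low-Income Housing Credit: 8% of the £351,300 excess over £60,800 is £28,104 ≥ base, so the credit is £0.
Total: £1,200 + £0 + £0 = £1,200.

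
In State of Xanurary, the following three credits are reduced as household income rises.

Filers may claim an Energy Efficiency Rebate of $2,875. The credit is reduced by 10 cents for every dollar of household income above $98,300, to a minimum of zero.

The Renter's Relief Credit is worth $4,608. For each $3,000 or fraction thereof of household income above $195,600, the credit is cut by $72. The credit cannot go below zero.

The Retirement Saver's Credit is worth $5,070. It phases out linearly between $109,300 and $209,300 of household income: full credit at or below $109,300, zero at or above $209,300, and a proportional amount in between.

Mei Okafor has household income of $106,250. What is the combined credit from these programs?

Energy Efficiency Rebate: 10% of the $7,950 excess over $98,300 is $795; credit = $2,875 − $795 = $2,080.
Renter's Relief Credit: $106,250 is at or below the $195,600 threshold, so the full $4,608 applies.
Retirement Saver's Credit: $106,250 is at or below the $109,300 threshold, so the full $5,070 applies.
Total: $2,080 + $4,608 + $5,070 = $11,758.

$11,758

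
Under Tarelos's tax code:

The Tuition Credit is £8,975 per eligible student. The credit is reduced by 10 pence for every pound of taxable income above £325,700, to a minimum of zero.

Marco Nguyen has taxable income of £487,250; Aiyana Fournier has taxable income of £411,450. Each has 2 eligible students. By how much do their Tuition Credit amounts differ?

£7,580

Marco (£487,250): Tuition Credit: base = 2 × £8,975 = £17,950. 10% of the £161,550 excess over £325,700 is £16,155; credit = £17,950 − £16,155 = £1,795.
Aiyana (£411,450): Tuition Credit: base = 2 × £8,975 = £17,950. 10% of the £85,750 excess over £325,700 is £8,575; credit = £17,950 − £8,575 = £9,375.
Difference: |£1,795 − £9,375| = £7,580.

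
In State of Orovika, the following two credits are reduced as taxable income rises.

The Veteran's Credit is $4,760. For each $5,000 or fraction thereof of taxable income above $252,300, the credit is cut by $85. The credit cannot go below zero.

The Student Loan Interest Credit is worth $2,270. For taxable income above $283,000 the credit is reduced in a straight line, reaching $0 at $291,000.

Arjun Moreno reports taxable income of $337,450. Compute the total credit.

Veteran's Credit: income exceeds $252,300 by $85,150, which is 18 full-or-partial $5,000 increments; reduction = 18 × $85 = $1,530, leaving $3,230.
Student Loan Interest Credit: $337,450 is at or above $291,000, so the credit is $0.
Total: $3,230 + $0 = $3,230.

$3,230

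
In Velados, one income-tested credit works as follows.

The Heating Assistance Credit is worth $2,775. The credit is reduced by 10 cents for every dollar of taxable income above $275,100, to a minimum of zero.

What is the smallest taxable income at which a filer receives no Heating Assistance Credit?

The credit falls by 10% of each dollar above $275,100, so it reaches zero when the excess is $2,775 / 10% = $27,750: income = $275,100 + $27,750 = $302,850.

$302,850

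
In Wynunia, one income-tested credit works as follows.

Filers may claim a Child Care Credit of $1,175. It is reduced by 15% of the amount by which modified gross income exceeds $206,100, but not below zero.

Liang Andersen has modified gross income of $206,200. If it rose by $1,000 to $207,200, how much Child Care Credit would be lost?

At $206,200 — 15% of the $100 excess over $206,100 is $15; credit = $1,175 − $15 = $1,160.
At $207,200 — 15% of the $1,100 excess over $206,100 is $165; credit = $1,175 − $165 = $1,010.
Lost: $1,160 − $1,010 = $150.

$150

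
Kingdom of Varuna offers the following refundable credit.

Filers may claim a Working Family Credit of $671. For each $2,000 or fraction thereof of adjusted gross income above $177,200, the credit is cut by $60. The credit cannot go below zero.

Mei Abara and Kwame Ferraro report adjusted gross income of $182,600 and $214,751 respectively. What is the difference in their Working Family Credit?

Mei ($182,600): Working Family Credit: income exceeds $177,200 by $5,400, which is 3 full-or-partial $2,000 increments; reduction = 3 × $60 = $180, leaving $491.
Kwame ($214,751): Working Family Credit: income exceeds $177,200 by $37,551 → 19 increments × $60 = $1,140 ≥ base, so the credit is $0.
Difference: |$491 − $0| = $491.

$491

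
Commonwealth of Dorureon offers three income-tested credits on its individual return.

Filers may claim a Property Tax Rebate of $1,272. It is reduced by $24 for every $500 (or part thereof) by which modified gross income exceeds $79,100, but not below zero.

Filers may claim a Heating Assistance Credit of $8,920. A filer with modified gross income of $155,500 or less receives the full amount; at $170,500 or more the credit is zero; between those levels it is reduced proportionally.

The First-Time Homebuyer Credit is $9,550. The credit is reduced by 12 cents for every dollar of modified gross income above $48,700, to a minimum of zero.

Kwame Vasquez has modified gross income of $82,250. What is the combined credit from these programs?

Property Tax Rebate: income exceeds $79,100 by $3,150, which is 7 full-or-partial $500 increments; reduction = 7 × $24 = $168, leaving $1,104.
Heating Assistance Credit: $82,250 is at or below the $155,500 threshold, so the full $8,920 applies.
First-Time Homebuyer Credit: 12% of the $33,550 excess over $48,700 is $4,026; credit = $9,550 − $4,026 = $5,524.
Total: $1,104 + $8,920 + $5,524 = $15,548.

$15,548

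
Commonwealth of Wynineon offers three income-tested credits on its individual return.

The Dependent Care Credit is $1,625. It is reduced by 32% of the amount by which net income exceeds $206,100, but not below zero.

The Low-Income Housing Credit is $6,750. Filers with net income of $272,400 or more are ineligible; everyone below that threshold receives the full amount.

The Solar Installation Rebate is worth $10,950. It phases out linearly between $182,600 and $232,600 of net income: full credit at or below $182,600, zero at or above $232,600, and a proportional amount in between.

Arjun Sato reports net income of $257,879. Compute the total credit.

Dependent Care Credit: 32% of the $51,779 excess over $206,100 is $16,569.28 ≥ base, so the credit is $0.
Low-Income Housing Credit: $257,879 is below the $272,400 cutoff, so the full $6,750 applies.
Solar Installation Rebate: $257,879 is at or above $232,600, so the credit is $0.
Total: $0 + $6,750 + $0 = $6,750.

$6,750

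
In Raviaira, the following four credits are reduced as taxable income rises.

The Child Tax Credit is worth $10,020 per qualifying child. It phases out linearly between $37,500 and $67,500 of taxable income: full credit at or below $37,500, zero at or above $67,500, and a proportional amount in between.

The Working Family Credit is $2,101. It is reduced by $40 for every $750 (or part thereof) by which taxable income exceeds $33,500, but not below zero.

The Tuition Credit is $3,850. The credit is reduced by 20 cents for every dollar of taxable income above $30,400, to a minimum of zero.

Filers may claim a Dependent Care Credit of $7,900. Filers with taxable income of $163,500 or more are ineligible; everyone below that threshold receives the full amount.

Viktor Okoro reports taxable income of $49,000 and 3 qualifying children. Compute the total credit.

Child Tax Credit: base = 3 × $10,020 = $30,060. $49,000 is $11,500 into a $30,000 phase-out range, leaving 18,500/30,000 of the credit: $30,060 × 18,500/30,000 = $18,537.
Working Family Credit: income exceeds $33,500 by $15,500, which is 21 full-or-partial $750 increments; reduction = 21 × $40 = $840, leaving $1,261.
Tuition Credit: 20% of the $18,600 excess over $30,400 is $3,720; credit = $3,850 − $3,720 = $130.
Dependent Care Credit: $49,000 is below the $163,500 cutoff, so the full $7,900 applies.
Total: $18,537 + $1,261 + $130 + $7,900 = $27,828.

$27,828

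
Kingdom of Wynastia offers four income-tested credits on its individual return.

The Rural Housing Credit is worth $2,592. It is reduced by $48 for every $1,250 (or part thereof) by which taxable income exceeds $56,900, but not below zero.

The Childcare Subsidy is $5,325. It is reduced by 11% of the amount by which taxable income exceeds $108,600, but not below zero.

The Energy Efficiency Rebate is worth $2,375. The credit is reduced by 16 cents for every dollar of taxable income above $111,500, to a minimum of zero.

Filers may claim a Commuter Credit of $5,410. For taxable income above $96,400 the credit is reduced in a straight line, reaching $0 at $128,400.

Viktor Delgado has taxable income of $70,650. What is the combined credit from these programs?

Rural Housing Credit: income exceeds $56,900 by $13,750, which is 11 full-or-partial $1,250 increments; reduction = 11 × $48 = $528, leaving $2,064.
Childcare Subsidy: $70,650 is at or below the $108,600 threshold, so the full $5,325 applies.
Energy Efficiency Rebate: $70,650 is at or below the $111,500 threshold, so the full $2,375 applies.
Commuter Credit: $70,650 is at or below the $96,400 threshold, so the full $5,410 applies.
Total: $2,064 + $5,325 + $2,375 + $5,410 = $15,174.

$15,174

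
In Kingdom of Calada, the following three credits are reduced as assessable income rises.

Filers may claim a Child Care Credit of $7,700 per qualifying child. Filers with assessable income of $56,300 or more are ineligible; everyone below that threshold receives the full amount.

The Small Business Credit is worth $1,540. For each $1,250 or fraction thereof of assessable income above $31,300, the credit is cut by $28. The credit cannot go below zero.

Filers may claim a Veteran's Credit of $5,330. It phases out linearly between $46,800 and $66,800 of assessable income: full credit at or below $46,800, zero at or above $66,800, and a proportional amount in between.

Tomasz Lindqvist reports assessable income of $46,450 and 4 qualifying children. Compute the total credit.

$37,306

Child Care Credit: base = 4 × $7,700 = $30,800. $46,450 is below the $56,300 cutoff, so the full $30,800 applies.
Small Business Credit: income exceeds $31,300 by $15,150, which is 13 full-or-partial $1,250 increments; reduction = 13 × $28 = $364, leaving $1,176.
Veteran's Credit: $46,450 is at or below the $46,800 threshold, so the full $5,330 applies.
Total: $30,800 + $1,176 + $5,330 = $37,306.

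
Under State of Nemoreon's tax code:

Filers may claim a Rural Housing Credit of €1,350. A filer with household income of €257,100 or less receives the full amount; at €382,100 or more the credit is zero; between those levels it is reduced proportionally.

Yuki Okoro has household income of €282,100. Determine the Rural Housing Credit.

€1,080

Rural Housing Credit: €282,100 is €25,000 into a €125,000 phase-out range, leaving 100,000/125,000 of the credit: €1,350 × 100,000/125,000 = €1,080.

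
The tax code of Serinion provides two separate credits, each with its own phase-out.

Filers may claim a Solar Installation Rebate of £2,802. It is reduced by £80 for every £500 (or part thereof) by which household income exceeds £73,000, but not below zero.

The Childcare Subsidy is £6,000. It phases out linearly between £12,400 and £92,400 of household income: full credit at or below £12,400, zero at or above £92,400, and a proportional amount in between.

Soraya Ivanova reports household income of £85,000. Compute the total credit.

Solar Installation Rebate: income exceeds £73,000 by £12,000, which is 24 full-or-partial £500 increments; reduction = 24 × £80 = £1,920, leaving £882.
Childcare Subsidy: £85,000 is £72,600 into a £80,000 phase-out range, leaving 7,400/80,000 of the credit: £6,000 × 7,400/80,000 = £555.
Total: £882 + £555 = £1,437.

£1,437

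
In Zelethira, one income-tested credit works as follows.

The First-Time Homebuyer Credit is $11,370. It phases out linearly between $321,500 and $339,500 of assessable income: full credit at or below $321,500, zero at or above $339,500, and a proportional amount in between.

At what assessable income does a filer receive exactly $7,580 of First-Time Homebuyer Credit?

$327,500

$7,580 is 7,580/11,370 of the full $11,370, so 3,790/11,370 of the $18,000 range has been used: income = $321,500 + $18,000 × 3,790/11,370 = $327,500.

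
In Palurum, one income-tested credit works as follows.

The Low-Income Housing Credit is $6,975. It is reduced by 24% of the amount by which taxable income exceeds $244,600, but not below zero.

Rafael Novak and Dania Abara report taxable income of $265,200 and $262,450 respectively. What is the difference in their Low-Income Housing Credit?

$660

Rafael ($265,200): Low-Income Housing Credit: 24% of the $20,600 excess over $244,600 is $4,944; credit = $6,975 − $4,944 = $2,031.
Dania ($262,450): Low-Income Housing Credit: 24% of the $17,850 excess over $244,600 is $4,284; credit = $6,975 − $4,284 = $2,691.
Difference: |$2,031 − $2,691| = $660.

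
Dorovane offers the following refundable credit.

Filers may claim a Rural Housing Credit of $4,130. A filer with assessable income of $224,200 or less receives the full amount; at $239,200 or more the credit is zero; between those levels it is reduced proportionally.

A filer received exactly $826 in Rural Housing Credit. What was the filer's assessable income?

$236,200

$826 is 826/4,130 of the full $4,130, so 3,304/4,130 of the $15,000 range has been used: income = $224,200 + $15,000 × 3,304/4,130 = $236,200.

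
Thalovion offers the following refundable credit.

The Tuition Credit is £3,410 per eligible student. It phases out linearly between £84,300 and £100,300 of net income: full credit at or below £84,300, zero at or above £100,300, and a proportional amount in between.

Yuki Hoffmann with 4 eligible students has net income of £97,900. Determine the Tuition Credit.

Tuition Credit: base = 4 × £3,410 = £13,640. £97,900 is £13,600 into a £16,000 phase-out range, leaving 2,400/16,000 of the credit: £13,640 × 2,400/16,000 = £2,046.

£2,046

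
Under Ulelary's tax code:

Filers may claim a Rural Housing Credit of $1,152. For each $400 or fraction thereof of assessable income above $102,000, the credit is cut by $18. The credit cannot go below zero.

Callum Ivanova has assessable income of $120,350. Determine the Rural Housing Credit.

$324

Rural Housing Credit: income exceeds $102,000 by $18,350, which is 46 full-or-partial $400 increments; reduction = 46 × $18 = $828, leaving $324.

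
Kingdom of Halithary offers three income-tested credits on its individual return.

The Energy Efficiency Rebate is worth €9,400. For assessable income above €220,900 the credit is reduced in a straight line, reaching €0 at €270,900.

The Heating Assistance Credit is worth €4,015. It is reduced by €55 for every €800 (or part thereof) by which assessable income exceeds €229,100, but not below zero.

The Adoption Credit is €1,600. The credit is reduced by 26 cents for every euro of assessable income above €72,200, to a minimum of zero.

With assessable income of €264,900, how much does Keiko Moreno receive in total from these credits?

Energy Efficiency Rebate: €264,900 is €44,000 into a €50,000 phase-out range, leaving 6,000/50,000 of the credit: €9,400 × 6,000/50,000 = €1,128.
Heating Assistance Credit: income exceeds €229,100 by €35,800, which is 45 full-or-partial €800 increments; reduction = 45 × €55 = €2,475, leaving €1,540.
Adoption Credit: 26% of the €192,700 excess over €72,200 is €50,102 ≥ base, so the credit is €0.
Total: €1,128 + €1,540 + €0 = €2,668.

€2,668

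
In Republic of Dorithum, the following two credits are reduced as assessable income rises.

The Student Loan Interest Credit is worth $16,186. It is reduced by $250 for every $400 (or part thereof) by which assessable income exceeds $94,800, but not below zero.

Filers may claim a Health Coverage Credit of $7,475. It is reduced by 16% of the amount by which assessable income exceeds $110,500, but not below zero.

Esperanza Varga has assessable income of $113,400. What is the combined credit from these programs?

$11,447

Student Loan Interest Credit: income exceeds $94,800 by $18,600, which is 47 full-or-partial $400 increments; reduction = 47 × $250 = $11,750, leaving $4,436.
Health Coverage Credit: 16% of the $2,900 excess over $110,500 is $464; credit = $7,475 − $464 = $7,011.
Total: $4,436 + $7,011 = $11,447.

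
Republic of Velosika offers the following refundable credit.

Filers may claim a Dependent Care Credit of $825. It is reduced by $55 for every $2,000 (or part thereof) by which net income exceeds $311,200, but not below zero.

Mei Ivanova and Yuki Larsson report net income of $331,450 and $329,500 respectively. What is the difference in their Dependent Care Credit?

Mei ($331,450): Dependent Care Credit: income exceeds $311,200 by $20,250, which is 11 full-or-partial $2,000 increments; reduction = 11 × $55 = $605, leaving $220.
Yuki ($329,500): Dependent Care Credit: income exceeds $311,200 by $18,300, which is 10 full-or-partial $2,000 increments; reduction = 10 × $55 = $550, leaving $275.
Difference: |$220 − $275| = $55.

$55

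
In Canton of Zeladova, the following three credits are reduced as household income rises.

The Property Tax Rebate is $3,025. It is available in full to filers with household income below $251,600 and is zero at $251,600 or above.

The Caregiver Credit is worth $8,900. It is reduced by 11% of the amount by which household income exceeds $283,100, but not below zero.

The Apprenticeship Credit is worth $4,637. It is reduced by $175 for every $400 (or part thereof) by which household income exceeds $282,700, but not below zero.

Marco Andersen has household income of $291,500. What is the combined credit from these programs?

$8,763

Property Tax Rebate: $291,500 meets or exceeds the $251,600 cutoff, so the credit is $0.
Caregiver Credit: 11% of the $8,400 excess over $283,100 is $924; credit = $8,900 − $924 = $7,976.
Apprenticeship Credit: income exceeds $282,700 by $8,800, which is 22 full-or-partial $400 increments; reduction = 22 × $175 = $3,850, leaving $787.
Total: $0 + $7,976 + $787 = $8,763.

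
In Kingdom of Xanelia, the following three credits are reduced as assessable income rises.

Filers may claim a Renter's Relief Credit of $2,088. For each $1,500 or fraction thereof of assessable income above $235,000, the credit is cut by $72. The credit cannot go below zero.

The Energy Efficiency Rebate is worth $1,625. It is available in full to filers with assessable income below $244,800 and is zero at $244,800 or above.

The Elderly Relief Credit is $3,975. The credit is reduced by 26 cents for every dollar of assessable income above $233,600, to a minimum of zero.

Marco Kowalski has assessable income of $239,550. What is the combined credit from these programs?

$5,853

Renter's Relief Credit: income exceeds $235,000 by $4,550, which is 4 full-or-partial $1,500 increments; reduction = 4 × $72 = $288, leaving $1,800.
Energy Efficiency Rebate: $239,550 is below the $244,800 cutoff, so the full $1,625 applies.
Elderly Relief Credit: 26% of the $5,950 excess over $233,600 is $1,547; credit = $3,975 − $1,547 = $2,428.
Total: $1,800 + $1,625 + $2,428 = $5,853.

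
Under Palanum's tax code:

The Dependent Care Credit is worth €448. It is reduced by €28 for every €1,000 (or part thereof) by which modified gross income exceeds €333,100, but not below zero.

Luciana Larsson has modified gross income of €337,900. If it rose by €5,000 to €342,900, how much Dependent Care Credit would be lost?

€140

At €337,900 — income exceeds €333,100 by €4,800, which is 5 full-or-partial €1,000 increments; reduction = 5 × €28 = €140, leaving €308.
At €342,900 — income exceeds €333,100 by €9,800, which is 10 full-or-partial €1,000 increments; reduction = 10 × €28 = €280, leaving €168.
Lost: €308 − €168 = €140.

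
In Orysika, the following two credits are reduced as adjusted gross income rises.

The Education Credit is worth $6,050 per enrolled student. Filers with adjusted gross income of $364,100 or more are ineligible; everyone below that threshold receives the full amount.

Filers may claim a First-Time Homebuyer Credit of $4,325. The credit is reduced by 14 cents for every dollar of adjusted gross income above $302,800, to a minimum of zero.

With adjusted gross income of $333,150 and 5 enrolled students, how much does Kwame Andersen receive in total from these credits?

$30,326

Education Credit: base = 5 × $6,050 = $30,250. $333,150 is below the $364,100 cutoff, so the full $30,250 applies.
First-Time Homebuyer Credit: 14% of the $30,350 excess over $302,800 is $4,249; credit = $4,325 − $4,249 = $76.
Total: $30,250 + $76 = $30,326.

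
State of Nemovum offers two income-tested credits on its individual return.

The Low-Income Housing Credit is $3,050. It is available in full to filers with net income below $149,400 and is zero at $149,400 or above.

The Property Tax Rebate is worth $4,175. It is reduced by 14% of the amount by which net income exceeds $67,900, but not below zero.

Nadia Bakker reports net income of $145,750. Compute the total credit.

$3,050

Low-Income Housing Credit: $145,750 is below the $149,400 cutoff, so the full $3,050 applies.
Property Tax Rebate: 14% of the $77,850 excess over $67,900 is $10,899 ≥ base, so the credit is $0.
Total: $3,050 + $0 = $3,050.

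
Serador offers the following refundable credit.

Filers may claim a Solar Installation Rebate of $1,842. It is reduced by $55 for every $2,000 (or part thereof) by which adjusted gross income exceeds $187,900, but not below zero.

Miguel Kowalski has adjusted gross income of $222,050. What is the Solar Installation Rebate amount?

$852

Solar Installation Rebate: income exceeds $187,900 by $34,150, which is 18 full-or-partial $2,000 increments; reduction = 18 × $55 = $990, leaving $852.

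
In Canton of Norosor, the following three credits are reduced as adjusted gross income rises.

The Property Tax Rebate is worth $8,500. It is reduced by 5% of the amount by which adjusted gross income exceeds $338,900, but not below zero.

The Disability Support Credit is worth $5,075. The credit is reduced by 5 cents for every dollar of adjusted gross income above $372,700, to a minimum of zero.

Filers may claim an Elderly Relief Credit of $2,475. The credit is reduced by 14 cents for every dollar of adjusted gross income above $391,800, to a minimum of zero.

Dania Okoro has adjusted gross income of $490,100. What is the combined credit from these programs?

$940

Property Tax Rebate: 5% of the $151,200 excess over $338,900 is $7,560; credit = $8,500 − $7,560 = $940.
Disability Support Credit: 5% of the $117,400 excess over $372,700 is $5,870 ≥ base, so the credit is $0.
Elderly Relief Credit: 14% of the $98,300 excess over $391,800 is $13,762 ≥ base, so the credit is $0.
Total: $940 + $0 + $0 = $940.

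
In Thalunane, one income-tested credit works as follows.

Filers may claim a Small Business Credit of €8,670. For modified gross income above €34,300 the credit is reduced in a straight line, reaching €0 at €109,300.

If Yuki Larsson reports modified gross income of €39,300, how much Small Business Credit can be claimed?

€8,092

Small Business Credit: €39,300 is €5,000 into a €75,000 phase-out range, leaving 70,000/75,000 of the credit: €8,670 × 70,000/75,000 = €8,092.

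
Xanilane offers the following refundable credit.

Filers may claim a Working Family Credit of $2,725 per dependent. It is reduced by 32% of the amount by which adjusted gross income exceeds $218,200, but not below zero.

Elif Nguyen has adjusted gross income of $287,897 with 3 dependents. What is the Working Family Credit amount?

$0

Working Family Credit: base = 3 × $2,725 = $8,175. 32% of the $69,697 excess over $218,200 is $22,303.04 ≥ base, so the credit is $0.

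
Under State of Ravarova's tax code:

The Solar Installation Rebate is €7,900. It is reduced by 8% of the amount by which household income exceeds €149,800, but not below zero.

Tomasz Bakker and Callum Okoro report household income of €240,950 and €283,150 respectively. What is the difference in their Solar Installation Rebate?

Tomasz (€240,950): Solar Installation Rebate: 8% of the €91,150 excess over €149,800 is €7,292; credit = €7,900 − €7,292 = €608.
Callum (€283,150): Solar Installation Rebate: 8% of the €133,350 excess over €149,800 is €10,668 ≥ base, so the credit is €0.
Difference: |€608 − €0| = €608.

€608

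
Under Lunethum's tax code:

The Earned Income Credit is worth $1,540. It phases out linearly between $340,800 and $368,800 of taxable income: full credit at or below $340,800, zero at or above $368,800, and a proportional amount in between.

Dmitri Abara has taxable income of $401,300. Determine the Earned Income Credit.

$0

Earned Income Credit: $401,300 is at or above $368,800, so the credit is $0.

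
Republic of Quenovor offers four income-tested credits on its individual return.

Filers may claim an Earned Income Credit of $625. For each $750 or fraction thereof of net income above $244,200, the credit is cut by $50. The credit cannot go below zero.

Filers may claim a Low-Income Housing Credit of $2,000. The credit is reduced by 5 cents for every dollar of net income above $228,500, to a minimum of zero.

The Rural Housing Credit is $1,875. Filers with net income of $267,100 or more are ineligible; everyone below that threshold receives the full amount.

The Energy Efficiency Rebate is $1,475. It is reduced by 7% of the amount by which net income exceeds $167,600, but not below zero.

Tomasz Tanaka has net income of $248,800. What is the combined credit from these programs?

Earned Income Credit: income exceeds $244,200 by $4,600, which is 7 full-or-partial $750 increments; reduction = 7 × $50 = $350, leaving $275.
Low-Income Housing Credit: 5% of the $20,300 excess over $228,500 is $1,015; credit = $2,000 − $1,015 = $985.
Rural Housing Credit: $248,800 is below the $267,100 cutoff, so the full $1,875 applies.
Energy Efficiency Rebate: 7% of the $81,200 excess over $167,600 is $5,684 ≥ base, so the credit is $0.
Total: $275 + $985 + $1,875 + $0 = $3,135.

$3,135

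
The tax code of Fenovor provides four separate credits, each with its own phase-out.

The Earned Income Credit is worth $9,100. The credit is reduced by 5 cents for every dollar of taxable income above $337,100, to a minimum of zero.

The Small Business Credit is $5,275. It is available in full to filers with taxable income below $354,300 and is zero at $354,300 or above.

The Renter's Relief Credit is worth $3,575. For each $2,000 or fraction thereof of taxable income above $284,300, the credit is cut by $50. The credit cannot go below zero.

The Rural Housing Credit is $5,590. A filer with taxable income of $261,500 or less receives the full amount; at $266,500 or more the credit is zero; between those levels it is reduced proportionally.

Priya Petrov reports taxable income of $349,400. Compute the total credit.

Earned Income Credit: 5% of the $12,300 excess over $337,100 is $615; credit = $9,100 − $615 = $8,485.
Small Business Credit: $349,400 is below the $354,300 cutoff, so the full $5,275 applies.
Renter's Relief Credit: income exceeds $284,300 by $65,100, which is 33 full-or-partial $2,000 increments; reduction = 33 × $50 = $1,650, leaving $1,925.
Rural Housing Credit: $349,400 is at or above $266,500, so the credit is $0.
Total: $8,485 + $5,275 + $1,925 + $0 = $15,685.

$15,685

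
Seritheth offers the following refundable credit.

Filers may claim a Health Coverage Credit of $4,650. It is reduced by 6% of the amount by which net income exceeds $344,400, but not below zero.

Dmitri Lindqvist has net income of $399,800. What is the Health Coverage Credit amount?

Health Coverage Credit: 6% of the $55,400 excess over $344,400 is $3,324; credit = $4,650 − $3,324 = $1,326.

$1,326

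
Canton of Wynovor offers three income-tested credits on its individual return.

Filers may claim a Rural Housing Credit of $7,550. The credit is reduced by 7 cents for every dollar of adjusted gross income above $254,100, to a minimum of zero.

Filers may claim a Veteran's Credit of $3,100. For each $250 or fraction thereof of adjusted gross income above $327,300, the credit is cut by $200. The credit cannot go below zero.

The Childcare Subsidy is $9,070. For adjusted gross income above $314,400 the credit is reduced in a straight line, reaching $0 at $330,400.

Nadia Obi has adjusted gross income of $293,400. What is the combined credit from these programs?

Rural Housing Credit: 7% of the $39,300 excess over $254,100 is $2,751; credit = $7,550 − $2,751 = $4,799.
Veteran's Credit: $293,400 is at or below the $327,300 threshold, so the full $3,100 applies.
Childcare Subsidy: $293,400 is at or below the $314,400 threshold, so the full $9,070 applies.
Total: $4,799 + $3,100 + $9,070 = $16,969.

$16,969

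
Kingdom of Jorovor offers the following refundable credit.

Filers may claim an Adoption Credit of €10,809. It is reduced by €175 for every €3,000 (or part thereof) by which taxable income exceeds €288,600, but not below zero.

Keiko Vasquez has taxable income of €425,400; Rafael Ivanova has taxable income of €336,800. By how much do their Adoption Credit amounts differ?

Keiko (€425,400): Adoption Credit: income exceeds €288,600 by €136,800, which is 46 full-or-partial €3,000 increments; reduction = 46 × €175 = €8,050, leaving €2,759.
Rafael (€336,800): Adoption Credit: income exceeds €288,600 by €48,200, which is 17 full-or-partial €3,000 increments; reduction = 17 × €175 = €2,975, leaving €7,834.
Difference: |€2,759 − €7,834| = €5,075.

€5,075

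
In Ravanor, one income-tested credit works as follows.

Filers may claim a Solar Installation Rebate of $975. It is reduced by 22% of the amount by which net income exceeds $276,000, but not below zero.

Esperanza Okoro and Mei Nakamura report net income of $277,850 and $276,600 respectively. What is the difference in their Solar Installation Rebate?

Esperanza ($277,850): Solar Installation Rebate: 22% of the $1,850 excess over $276,000 is $407; credit = $975 − $407 = $568.
Mei ($276,600): Solar Installation Rebate: 22% of the $600 excess over $276,000 is $132; credit = $975 − $132 = $843.
Difference: |$568 − $843| = $275.

$275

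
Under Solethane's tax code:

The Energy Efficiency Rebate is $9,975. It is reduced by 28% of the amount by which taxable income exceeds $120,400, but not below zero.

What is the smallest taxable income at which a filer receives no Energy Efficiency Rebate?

The credit falls by 28% of each dollar above $120,400, so it reaches zero when the excess is $9,975 / 28% = $35,625: income = $120,400 + $35,625 = $156,025.

$156,025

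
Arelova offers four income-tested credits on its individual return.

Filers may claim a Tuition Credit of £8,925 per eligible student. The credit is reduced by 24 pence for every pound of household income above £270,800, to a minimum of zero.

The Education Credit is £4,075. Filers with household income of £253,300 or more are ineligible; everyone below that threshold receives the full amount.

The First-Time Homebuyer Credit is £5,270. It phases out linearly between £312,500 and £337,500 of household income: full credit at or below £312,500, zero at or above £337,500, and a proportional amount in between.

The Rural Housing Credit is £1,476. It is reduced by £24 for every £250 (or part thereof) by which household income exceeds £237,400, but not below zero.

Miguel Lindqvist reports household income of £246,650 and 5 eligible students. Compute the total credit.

£54,558

Tuition Credit: base = 5 × £8,925 = £44,625. £246,650 is at or below the £270,800 threshold, so the full £44,625 applies.
Education Credit: £246,650 is below the £253,300 cutoff, so the full £4,075 applies.
First-Time Homebuyer Credit: £246,650 is at or below the £312,500 threshold, so the full £5,270 applies.
Rural Housing Credit: income exceeds £237,400 by £9,250, which is 37 full-or-partial £250 increments; reduction = 37 × £24 = £888, leaving £588.
Total: £44,625 + £4,075 + £5,270 + £588 = £54,558.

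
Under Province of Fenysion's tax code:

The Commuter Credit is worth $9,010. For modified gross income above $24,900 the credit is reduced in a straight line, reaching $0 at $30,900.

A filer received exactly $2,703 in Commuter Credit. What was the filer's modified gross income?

$2,703 is 2,703/9,010 of the full $9,010, so 6,307/9,010 of the $6,000 range has been used: income = $24,900 + $6,000 × 6,307/9,010 = $29,100.

$29,100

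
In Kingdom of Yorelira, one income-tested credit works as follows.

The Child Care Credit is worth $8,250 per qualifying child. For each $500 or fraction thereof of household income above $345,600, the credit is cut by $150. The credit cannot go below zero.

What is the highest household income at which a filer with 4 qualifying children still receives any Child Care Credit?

$455,100

Full credit = 4 × $8,250 = $33,000.
After 219 increments the reduction is 219 × $150 = $32,850, leaving $150; one more increment wipes it out. Increment 219 ends at excess 219 × $500 = $109,500, so the highest qualifying income is $345,600 + $109,500 = $455,100.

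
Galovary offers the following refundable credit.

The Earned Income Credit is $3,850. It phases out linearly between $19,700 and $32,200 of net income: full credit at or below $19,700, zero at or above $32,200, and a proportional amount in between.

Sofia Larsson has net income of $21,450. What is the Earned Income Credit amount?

Earned Income Credit: $21,450 is $1,750 into a $12,500 phase-out range, leaving 10,750/12,500 of the credit: $3,850 × 10,750/12,500 = $3,311.

$3,311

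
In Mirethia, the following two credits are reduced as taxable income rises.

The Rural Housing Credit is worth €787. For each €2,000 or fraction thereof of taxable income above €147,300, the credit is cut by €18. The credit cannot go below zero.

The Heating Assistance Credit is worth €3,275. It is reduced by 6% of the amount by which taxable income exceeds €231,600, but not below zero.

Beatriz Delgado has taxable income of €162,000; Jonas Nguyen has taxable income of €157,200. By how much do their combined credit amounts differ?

€54

Beatriz (€162,000): Rural Housing Credit: income exceeds €147,300 by €14,700, which is 8 full-or-partial €2,000 increments; reduction = 8 × €18 = €144, leaving €643. Heating Assistance Credit: €162,000 is at or below the €231,600 threshold, so the full €3,275 applies. total €643 + €3,275 = €3,918
Jonas (€157,200): Rural Housing Credit: income exceeds €147,300 by €9,900, which is 5 full-or-partial €2,000 increments; reduction = 5 × €18 = €90, leaving €697. Heating Assistance Credit: €157,200 is at or below the €231,600 threshold, so the full €3,275 applies. total €697 + €3,275 = €3,972
Difference: |€3,918 − €3,972| = €54.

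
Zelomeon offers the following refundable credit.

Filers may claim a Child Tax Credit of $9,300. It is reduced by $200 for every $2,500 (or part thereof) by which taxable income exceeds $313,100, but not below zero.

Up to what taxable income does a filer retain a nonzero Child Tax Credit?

After 46 increments the reduction is 46 × $200 = $9,200, leaving $100; one more increment wipes it out. Increment 46 ends at excess 46 × $2,500 = $115,000, so the highest qualifying income is $313,100 + $115,000 = $428,100.

$428,100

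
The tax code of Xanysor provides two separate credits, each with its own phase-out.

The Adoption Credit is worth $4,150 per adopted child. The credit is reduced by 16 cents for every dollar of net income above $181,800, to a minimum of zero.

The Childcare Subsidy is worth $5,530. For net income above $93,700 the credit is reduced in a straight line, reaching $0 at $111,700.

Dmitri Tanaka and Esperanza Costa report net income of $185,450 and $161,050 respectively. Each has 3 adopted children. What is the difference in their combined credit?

$584

Dmitri ($185,450): Adoption Credit: base = 3 × $4,150 = $12,450. 16% of the $3,650 excess over $181,800 is $584; credit = $12,450 − $584 = $11,866. Childcare Subsidy: $185,450 is at or above $111,700, so the credit is $0. total $11,866 + $0 = $11,866
Esperanza ($161,050): Adoption Credit: base = 3 × $4,150 = $12,450. $161,050 is at or below the $181,800 threshold, so the full $12,450 applies. Childcare Subsidy: $161,050 is at or above $111,700, so the credit is $0. total $12,450 + $0 = $12,450
Difference: |$11,866 − $12,450| = $584.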